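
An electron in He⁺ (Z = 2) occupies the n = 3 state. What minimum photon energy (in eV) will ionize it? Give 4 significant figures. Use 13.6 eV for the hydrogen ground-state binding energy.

6.044 eV

E_n = −13.6 Z²/n² = −54.40/n² eV for Z = 2.
E_3 = −54.40/9 = −6.044 eV, so ionization (to E = 0) requires 6.044 eV.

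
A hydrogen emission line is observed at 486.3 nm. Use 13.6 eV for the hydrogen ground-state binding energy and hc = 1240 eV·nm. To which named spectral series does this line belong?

ΔE = 1240/486.3 = 2.550 eV.
This matches 13.6 × (1/2² − 1/4²), so n_f = 2: the Balmer series.

Balmer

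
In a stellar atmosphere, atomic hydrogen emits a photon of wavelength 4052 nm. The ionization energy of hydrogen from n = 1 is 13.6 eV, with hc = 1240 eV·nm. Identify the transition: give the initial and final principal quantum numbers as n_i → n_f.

The photon energy is ΔE = hc/λ = 1240 / 4052 = 0.3060 eV.
With Z = 1, ΔE = 13.60 × (1/n_f² − 1/n_i²), so 1/n_f² − 1/n_i² = 0.02250.
Trying n_f = 4 gives 1/n_i² = 0.04000, i.e. n_i ≈ 5; this pair matches.

n_i = 5, n_f = 4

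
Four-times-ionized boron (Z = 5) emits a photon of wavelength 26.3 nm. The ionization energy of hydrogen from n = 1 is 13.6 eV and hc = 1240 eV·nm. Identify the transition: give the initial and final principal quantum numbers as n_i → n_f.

n_i = 3, n_f = 2

The photon energy is ΔE = hc/λ = 1240 / 26.3 = 47.15 eV.
With Z = 5, ΔE = 340.0 × (1/n_f² − 1/n_i²), so 1/n_f² − 1/n_i² = 0.1387.
Trying n_f = 2 gives 1/n_i² = 0.1113, i.e. n_i ≈ 3; this pair matches.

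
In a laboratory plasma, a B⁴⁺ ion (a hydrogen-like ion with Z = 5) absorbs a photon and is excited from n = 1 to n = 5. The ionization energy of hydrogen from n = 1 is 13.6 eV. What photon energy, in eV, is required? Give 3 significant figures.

326 eV

The Bohr energies scale as Z², so for Z = 5: E_n = −340.0/n² eV.
E_5 = −340.0/25 = −13.60 eV and E_1 = −340.0/1 = −340.0 eV.
The photon energy is |E_5 − E_1| = 326 eV.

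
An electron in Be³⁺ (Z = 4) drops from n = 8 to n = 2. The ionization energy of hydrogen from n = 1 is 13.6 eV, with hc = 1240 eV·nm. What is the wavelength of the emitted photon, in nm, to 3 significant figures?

For Z = 4 the level energies scale as Z², so the effective Rydberg energy is 13.6 × 16 = 217.6 eV.
ΔE = 217.6 × (1/2² − 1/8²) = 217.6 × 0.2344 = 51.00 eV.
λ = hc/ΔE = 1240 / 51.00 = 24.3 nm.

24.3 nm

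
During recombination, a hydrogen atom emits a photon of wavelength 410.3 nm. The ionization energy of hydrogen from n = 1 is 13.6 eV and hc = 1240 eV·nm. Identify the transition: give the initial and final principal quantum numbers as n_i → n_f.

The photon energy is ΔE = hc/λ = 1240 / 410.3 = 3.022 eV.
With Z = 1, ΔE = 13.60 × (1/n_f² − 1/n_i²), so 1/n_f² − 1/n_i² = 0.2222.
Trying n_f = 2 gives 1/n_i² = 0.02778, i.e. n_i ≈ 6; this pair matches.

n_i = 6, n_f = 2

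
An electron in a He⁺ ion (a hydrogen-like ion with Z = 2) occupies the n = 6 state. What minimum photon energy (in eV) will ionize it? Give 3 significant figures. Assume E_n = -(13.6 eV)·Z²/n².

E_n = −13.6 Z²/n² = −54.40/n² eV for Z = 2.
E_6 = −54.40/36 = −1.51 eV, so ionization (to E = 0) requires 1.51 eV.

1.51 eV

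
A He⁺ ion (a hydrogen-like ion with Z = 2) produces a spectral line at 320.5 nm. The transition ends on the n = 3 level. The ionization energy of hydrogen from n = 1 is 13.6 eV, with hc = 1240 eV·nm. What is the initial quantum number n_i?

n_i = 5

The photon energy is ΔE = hc/λ = 1240 / 320.5 = 3.869 eV.
With Z = 2, ΔE = 54.40 × (1/n_f² − 1/n_i²), so 1/n_f² − 1/n_i² = 0.07112.
With n_f = 3: 1/n_i² = 1/9 − 0.07112 = 0.03999, so n_i ≈ 5.00.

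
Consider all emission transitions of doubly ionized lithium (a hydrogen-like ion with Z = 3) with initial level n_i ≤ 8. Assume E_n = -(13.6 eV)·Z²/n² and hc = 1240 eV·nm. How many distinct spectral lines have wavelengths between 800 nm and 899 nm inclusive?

2

Enumerate all n_i → n_f pairs with 1 ≤ n_f < n_i ≤ 8 and compute λ = 1240 / [13.6·9·(1/n_f² − 1/n_i²)].
Lines falling in [800, 899] nm: 6→5 (828.9 nm), 8→6 (833.6 nm).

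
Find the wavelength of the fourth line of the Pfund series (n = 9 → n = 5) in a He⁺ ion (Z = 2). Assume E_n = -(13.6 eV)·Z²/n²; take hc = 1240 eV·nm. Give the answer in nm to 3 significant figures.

824 nm

The Pfund series terminates on n_f = 5; the fourth line has n_i = 5+4 = 9.
ΔE = 54.40 × (1/5² − 1/9²) = 1.504 eV.
λ = 1240 / 1.504 = 824 nm.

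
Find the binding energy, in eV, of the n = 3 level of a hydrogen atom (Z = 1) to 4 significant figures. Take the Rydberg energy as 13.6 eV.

E_3 = −13.60/9 = −1.511 eV, so ionization (to E = 0) requires 1.511 eV.

1.511 eV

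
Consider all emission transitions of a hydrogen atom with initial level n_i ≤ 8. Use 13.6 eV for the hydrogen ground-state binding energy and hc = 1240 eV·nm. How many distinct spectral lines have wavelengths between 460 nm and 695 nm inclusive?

Enumerate all n_i → n_f pairs with 1 ≤ n_f < n_i ≤ 8 and compute λ = 1240 / [13.6·1·(1/n_f² − 1/n_i²)].
Lines falling in [460, 695] nm: 4→2 (486.3 nm), 3→2 (656.5 nm).

2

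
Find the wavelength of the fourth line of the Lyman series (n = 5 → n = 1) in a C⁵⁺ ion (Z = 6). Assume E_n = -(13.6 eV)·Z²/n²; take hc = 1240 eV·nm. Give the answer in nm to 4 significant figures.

The Lyman series terminates on n_f = 1; the fourth line has n_i = 1+4 = 5.
ΔE = 489.6 × (1/1² − 1/5²) = 470.0 eV.
λ = 1240 / 470.0 = 2.638 nm.

2.638 nm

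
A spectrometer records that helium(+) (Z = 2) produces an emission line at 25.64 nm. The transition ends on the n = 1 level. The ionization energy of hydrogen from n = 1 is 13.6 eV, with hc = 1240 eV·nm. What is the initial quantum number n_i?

The photon energy is ΔE = hc/λ = 1240 / 25.64 = 48.36 eV.
With Z = 2, ΔE = 54.40 × (1/n_f² − 1/n_i²), so 1/n_f² − 1/n_i² = 0.8890.
With n_f = 1: 1/n_i² = 1/1 − 0.8890 = 0.1110, so n_i ≈ 3.00.

n_i = 3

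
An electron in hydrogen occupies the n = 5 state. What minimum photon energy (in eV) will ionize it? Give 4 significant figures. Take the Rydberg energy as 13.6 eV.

0.5440 eV

E_5 = −13.60/25 = −0.5440 eV, so ionization (to E = 0) requires 0.5440 eV.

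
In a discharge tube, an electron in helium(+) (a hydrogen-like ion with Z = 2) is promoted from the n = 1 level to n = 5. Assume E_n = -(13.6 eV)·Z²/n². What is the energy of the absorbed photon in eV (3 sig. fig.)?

52.2 eV

The Bohr energies scale as Z², so for Z = 2: E_n = −54.40/n² eV.
E_5 = −54.40/25 = −2.176 eV and E_1 = −54.40/1 = −54.40 eV.
The photon energy is |E_5 − E_1| = 52.2 eV.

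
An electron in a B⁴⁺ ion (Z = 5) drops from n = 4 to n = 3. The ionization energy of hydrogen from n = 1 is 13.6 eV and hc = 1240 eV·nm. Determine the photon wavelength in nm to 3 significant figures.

75.0 nm

For Z = 5 the level energies scale as Z², so the effective Rydberg energy is 13.6 × 25 = 340.0 eV.
ΔE = 340.0 × (1/3² − 1/4²) = 340.0 × 0.04861 = 16.53 eV.
λ = hc/ΔE = 1240 / 16.53 = 75.0 nm.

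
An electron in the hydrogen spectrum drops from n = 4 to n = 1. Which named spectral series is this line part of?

Lyman

The series is set by the lower level: n_f = 1 is the Lyman series.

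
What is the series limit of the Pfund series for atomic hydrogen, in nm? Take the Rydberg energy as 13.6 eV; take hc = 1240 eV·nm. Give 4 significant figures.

The Pfund series has lower level n_f = 5; the series limit corresponds to n_i → ∞.
ΔE_max = 13.6 × 1 / 5² = 0.5440 eV.
λ_min = 1240 / 0.5440 = 2279 nm.

2279 nm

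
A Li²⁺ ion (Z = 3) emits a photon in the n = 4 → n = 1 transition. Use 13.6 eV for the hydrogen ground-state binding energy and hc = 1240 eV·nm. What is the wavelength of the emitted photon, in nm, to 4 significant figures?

For Z = 3 the level energies scale as Z², so the effective Rydberg energy is 13.6 × 9 = 122.4 eV.
ΔE = 122.4 × (1/1² − 1/4²) = 122.4 × 0.9375 = 114.8 eV.
λ = hc/ΔE = 1240 / 114.8 = 10.81 nm.

10.81 nm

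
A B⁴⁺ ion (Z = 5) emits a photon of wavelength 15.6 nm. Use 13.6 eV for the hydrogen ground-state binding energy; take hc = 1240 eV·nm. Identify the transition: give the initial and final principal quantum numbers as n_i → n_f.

The photon energy is ΔE = hc/λ = 1240 / 15.6 = 79.49 eV.
With Z = 5, ΔE = 340.0 × (1/n_f² − 1/n_i²), so 1/n_f² − 1/n_i² = 0.2338.
Trying n_f = 2 gives 1/n_i² = 0.01621, i.e. n_i ≈ 8; this pair matches.

n_i = 8, n_f = 2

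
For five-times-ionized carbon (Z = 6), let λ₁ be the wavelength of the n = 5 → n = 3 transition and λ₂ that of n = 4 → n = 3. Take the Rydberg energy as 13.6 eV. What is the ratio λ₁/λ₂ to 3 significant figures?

0.684

λ ∝ 1/ΔE ∝ 1/(1/n_f² − 1/n_i²), and the Z² and hc factors cancel in the ratio.
λ₁/λ₂ = (1/3² − 1/4²)/(1/3² − 1/5²) = 0.04861/0.07111 = 0.684.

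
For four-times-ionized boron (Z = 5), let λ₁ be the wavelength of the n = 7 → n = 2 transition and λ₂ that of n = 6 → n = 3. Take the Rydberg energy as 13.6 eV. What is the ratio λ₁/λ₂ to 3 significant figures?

λ ∝ 1/ΔE ∝ 1/(1/n_f² − 1/n_i²), and the Z² and hc factors cancel in the ratio.
λ₁/λ₂ = (1/3² − 1/6²)/(1/2² − 1/7²) = 0.08333/0.2296 = 0.363.

0.363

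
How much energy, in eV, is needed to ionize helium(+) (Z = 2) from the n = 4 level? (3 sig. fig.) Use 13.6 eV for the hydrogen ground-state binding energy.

E_n = −13.6 Z²/n² = −54.40/n² eV for Z = 2.
E_4 = −54.40/16 = −3.40 eV, so ionization (to E = 0) requires 3.40 eV.

3.40 eV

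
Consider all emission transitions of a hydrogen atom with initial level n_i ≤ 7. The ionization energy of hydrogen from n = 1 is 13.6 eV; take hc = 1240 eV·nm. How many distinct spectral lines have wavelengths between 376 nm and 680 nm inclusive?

Enumerate all n_i → n_f pairs with 1 ≤ n_f < n_i ≤ 7 and compute λ = 1240 / [13.6·1·(1/n_f² − 1/n_i²)].
Lines falling in [376, 680] nm: 7→2 (397.1 nm), 6→2 (410.3 nm), 5→2 (434.2 nm), 4→2 (486.3 nm), 3→2 (656.5 nm).

5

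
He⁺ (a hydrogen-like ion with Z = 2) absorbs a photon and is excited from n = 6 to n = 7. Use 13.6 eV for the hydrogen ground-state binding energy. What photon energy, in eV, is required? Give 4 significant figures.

0.4009 eV

The Bohr energies scale as Z², so for Z = 2: E_n = −54.40/n² eV.
E_7 = −54.40/49 = −1.110 eV and E_6 = −54.40/36 = −1.511 eV.
The photon energy is |E_7 − E_6| = 0.4009 eV.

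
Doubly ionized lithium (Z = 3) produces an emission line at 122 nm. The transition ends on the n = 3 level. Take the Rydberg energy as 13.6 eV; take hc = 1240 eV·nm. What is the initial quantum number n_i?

The photon energy is ΔE = hc/λ = 1240 / 122 = 10.16 eV.
With Z = 3, ΔE = 122.4 × (1/n_f² − 1/n_i²), so 1/n_f² − 1/n_i² = 0.08304.
With n_f = 3: 1/n_i² = 1/9 − 0.08304 = 0.02807, so n_i ≈ 5.97.

n_i = 6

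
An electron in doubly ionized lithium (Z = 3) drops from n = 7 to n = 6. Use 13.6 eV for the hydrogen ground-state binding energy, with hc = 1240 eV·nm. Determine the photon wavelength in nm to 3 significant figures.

For Z = 3 the level energies scale as Z², so the effective Rydberg energy is 13.6 × 9 = 122.4 eV.
ΔE = 122.4 × (1/6² − 1/7²) = 122.4 × 0.007370 = 0.9020 eV.
λ = hc/ΔE = 1240 / 0.9020 = 1370 nm.

1370 nm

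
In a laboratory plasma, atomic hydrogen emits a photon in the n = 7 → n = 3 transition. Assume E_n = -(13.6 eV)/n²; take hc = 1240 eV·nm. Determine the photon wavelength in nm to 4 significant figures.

1005 nm

ΔE = 13.60 × (1/3² − 1/7²) = 13.60 × 0.09070 = 1.234 eV.
λ = hc/ΔE = 1240 / 1.234 = 1005 nm.
This line belongs to the Paschen series.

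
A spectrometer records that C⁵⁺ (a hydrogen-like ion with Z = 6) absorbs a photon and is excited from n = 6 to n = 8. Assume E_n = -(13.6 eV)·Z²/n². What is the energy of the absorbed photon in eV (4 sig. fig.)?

The Bohr energies scale as Z², so for Z = 6: E_n = −489.6/n² eV.
E_8 = −489.6/64 = −7.650 eV and E_6 = −489.6/36 = −13.60 eV.
The photon energy is |E_8 − E_6| = 5.950 eV.

5.950 eV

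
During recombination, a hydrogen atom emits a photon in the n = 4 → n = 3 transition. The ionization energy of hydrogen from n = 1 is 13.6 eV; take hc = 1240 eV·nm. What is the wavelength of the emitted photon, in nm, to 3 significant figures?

1880 nm

ΔE = 13.60 × (1/3² − 1/4²) = 13.60 × 0.04861 = 0.6611 eV.
λ = hc/ΔE = 1240 / 0.6611 = 1880 nm.
This line belongs to the Paschen series.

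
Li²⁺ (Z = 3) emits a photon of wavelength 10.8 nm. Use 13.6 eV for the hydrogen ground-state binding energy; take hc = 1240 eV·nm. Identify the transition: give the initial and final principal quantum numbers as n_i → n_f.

The photon energy is ΔE = hc/λ = 1240 / 10.8 = 114.8 eV.
With Z = 3, ΔE = 122.4 × (1/n_f² − 1/n_i²), so 1/n_f² − 1/n_i² = 0.9380.
Trying n_f = 1 gives 1/n_i² = 0.06197, i.e. n_i ≈ 4; this pair matches.

n_i = 4, n_f = 1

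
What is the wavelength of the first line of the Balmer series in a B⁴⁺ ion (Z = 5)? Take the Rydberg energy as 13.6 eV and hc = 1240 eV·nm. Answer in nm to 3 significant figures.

26.3 nm

The Balmer series terminates on n_f = 2; the first line has n_i = 2+1 = 3.
ΔE = 340.0 × (1/2² − 1/3²) = 47.22 eV.
λ = 1240 / 47.22 = 26.3 nm.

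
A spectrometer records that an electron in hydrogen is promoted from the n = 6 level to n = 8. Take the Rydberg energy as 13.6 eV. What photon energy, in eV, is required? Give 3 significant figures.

0.165 eV

E_8 = −13.60/64 = −0.2125 eV and E_6 = −13.60/36 = −0.3778 eV.
The photon energy is |E_8 − E_6| = 0.165 eV.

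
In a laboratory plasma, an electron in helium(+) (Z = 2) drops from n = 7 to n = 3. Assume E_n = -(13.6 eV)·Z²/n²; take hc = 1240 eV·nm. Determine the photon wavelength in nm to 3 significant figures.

For Z = 2 the level energies scale as Z², so the effective Rydberg energy is 13.6 × 4 = 54.40 eV.
ΔE = 54.40 × (1/3² − 1/7²) = 54.40 × 0.09070 = 4.934 eV.
λ = hc/ΔE = 1240 / 4.934 = 251 nm.

251 nm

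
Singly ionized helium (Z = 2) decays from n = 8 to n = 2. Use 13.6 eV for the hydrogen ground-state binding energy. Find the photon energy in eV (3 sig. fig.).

The Bohr energies scale as Z², so for Z = 2: E_n = −54.40/n² eV.
E_8 = −54.40/64 = −0.8500 eV and E_2 = −54.40/4 = −13.60 eV.
The photon energy is |E_8 − E_2| = 12.8 eV.

12.8 eV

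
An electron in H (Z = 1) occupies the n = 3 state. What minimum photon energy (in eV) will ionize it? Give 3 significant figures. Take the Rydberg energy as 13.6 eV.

1.51 eV

E_3 = −13.60/9 = −1.51 eV, so ionization (to E = 0) requires 1.51 eV.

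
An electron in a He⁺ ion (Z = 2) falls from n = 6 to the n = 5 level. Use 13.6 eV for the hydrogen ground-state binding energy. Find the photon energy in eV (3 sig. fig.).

0.665 eV

The Bohr energies scale as Z², so for Z = 2: E_n = −54.40/n² eV.
E_6 = −54.40/36 = −1.511 eV and E_5 = −54.40/25 = −2.176 eV.
The photon energy is |E_6 − E_5| = 0.665 eV.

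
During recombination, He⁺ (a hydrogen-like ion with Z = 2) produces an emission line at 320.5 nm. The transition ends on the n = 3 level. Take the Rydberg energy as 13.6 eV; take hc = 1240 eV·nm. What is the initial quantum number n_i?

The photon energy is ΔE = hc/λ = 1240 / 320.5 = 3.869 eV.
With Z = 2, ΔE = 54.40 × (1/n_f² − 1/n_i²), so 1/n_f² − 1/n_i² = 0.07112.
With n_f = 3: 1/n_i² = 1/9 − 0.07112 = 0.03999, so n_i ≈ 5.00.

n_i = 5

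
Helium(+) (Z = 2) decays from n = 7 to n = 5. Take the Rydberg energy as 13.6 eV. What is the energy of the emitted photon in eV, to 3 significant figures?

1.07 eV

The Bohr energies scale as Z², so for Z = 2: E_n = −54.40/n² eV.
E_7 = −54.40/49 = −1.110 eV and E_5 = −54.40/25 = −2.176 eV.
The photon energy is |E_7 − E_5| = 1.07 eV.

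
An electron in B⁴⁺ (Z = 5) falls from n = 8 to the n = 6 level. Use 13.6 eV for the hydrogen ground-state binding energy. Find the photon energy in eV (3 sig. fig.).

The Bohr energies scale as Z², so for Z = 5: E_n = −340.0/n² eV.
E_8 = −340.0/64 = −5.313 eV and E_6 = −340.0/36 = −9.444 eV.
The photon energy is |E_8 − E_6| = 4.13 eV.

4.13 eV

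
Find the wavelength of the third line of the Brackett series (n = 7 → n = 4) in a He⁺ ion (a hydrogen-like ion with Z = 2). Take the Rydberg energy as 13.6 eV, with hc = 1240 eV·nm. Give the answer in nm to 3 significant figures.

The Brackett series terminates on n_f = 4; the third line has n_i = 4+3 = 7.
ΔE = 54.40 × (1/4² − 1/7²) = 2.290 eV.
λ = 1240 / 2.290 = 542 nm.

542 nm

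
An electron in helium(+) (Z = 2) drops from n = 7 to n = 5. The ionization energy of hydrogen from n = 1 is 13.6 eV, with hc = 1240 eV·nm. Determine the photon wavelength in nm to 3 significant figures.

1160 nm

For Z = 2 the level energies scale as Z², so the effective Rydberg energy is 13.6 × 4 = 54.40 eV.
ΔE = 54.40 × (1/5² − 1/7²) = 54.40 × 0.01959 = 1.066 eV.
λ = hc/ΔE = 1240 / 1.066 = 1160 nm.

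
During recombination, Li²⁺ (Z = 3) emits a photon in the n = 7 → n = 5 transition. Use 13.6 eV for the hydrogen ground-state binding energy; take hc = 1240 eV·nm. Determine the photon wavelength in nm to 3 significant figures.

517 nm

For Z = 3 the level energies scale as Z², so the effective Rydberg energy is 13.6 × 9 = 122.4 eV.
ΔE = 122.4 × (1/5² − 1/7²) = 122.4 × 0.01959 = 2.398 eV.
λ = hc/ΔE = 1240 / 2.398 = 517 nm.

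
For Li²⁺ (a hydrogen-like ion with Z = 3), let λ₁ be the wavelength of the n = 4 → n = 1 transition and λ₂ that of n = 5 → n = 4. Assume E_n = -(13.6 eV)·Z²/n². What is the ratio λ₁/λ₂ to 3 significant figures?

λ ∝ 1/ΔE ∝ 1/(1/n_f² − 1/n_i²), and the Z² and hc factors cancel in the ratio.
λ₁/λ₂ = (1/4² − 1/5²)/(1/1² − 1/4²) = 0.02250/0.9375 = 0.0240.

0.0240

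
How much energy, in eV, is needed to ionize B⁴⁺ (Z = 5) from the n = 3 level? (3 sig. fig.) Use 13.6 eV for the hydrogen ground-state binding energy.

37.8 eV

E_n = −13.6 Z²/n² = −340.0/n² eV for Z = 5.
E_3 = −340.0/9 = −37.8 eV, so ionization (to E = 0) requires 37.8 eV.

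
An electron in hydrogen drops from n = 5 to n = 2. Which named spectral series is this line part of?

Balmer

The series is set by the lower level: n_f = 2 is the Balmer series.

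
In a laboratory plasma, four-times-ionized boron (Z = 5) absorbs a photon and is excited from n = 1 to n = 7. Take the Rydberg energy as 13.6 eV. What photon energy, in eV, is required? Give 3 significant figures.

333 eV

The Bohr energies scale as Z², so for Z = 5: E_n = −340.0/n² eV.
E_7 = −340.0/49 = −6.939 eV and E_1 = −340.0/1 = −340.0 eV.
The photon energy is |E_7 − E_1| = 333 eV.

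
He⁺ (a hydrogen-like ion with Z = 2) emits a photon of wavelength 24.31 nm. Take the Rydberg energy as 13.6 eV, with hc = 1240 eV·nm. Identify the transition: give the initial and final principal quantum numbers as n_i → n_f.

n_i = 4, n_f = 1

The photon energy is ΔE = hc/λ = 1240 / 24.31 = 51.01 eV.
With Z = 2, ΔE = 54.40 × (1/n_f² − 1/n_i²), so 1/n_f² − 1/n_i² = 0.9376.
Trying n_f = 1 gives 1/n_i² = 0.06236, i.e. n_i ≈ 4; this pair matches.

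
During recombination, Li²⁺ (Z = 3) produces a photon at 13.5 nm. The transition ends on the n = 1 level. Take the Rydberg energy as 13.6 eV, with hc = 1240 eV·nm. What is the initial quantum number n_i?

The photon energy is ΔE = hc/λ = 1240 / 13.5 = 91.85 eV.
With Z = 3, ΔE = 122.4 × (1/n_f² − 1/n_i²), so 1/n_f² − 1/n_i² = 0.7504.
With n_f = 1: 1/n_i² = 1/1 − 0.7504 = 0.2496, so n_i ≈ 2.00.

n_i = 2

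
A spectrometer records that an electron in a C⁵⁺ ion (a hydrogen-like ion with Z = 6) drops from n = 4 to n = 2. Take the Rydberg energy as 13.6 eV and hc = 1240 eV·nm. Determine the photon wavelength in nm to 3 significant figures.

For Z = 6 the level energies scale as Z², so the effective Rydberg energy is 13.6 × 36 = 489.6 eV.
ΔE = 489.6 × (1/2² − 1/4²) = 489.6 × 0.1875 = 91.80 eV.
λ = hc/ΔE = 1240 / 91.80 = 13.5 nm.

13.5 nm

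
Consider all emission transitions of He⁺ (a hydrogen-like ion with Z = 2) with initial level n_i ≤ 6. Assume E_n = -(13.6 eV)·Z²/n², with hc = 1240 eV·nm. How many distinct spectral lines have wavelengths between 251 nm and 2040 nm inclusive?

Enumerate all n_i → n_f pairs with 1 ≤ n_f < n_i ≤ 6 and compute λ = 1240 / [13.6·4·(1/n_f² − 1/n_i²)].
Lines falling in [251, 2040] nm: 6→3 (273.5 nm), 5→3 (320.5 nm), 4→3 (468.9 nm), 6→4 (656.5 nm), 5→4 (1013 nm), 6→5 (1865 nm).

6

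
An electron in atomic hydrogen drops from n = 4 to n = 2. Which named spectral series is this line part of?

Balmer

The series is set by the lower level: n_f = 2 is the Balmer series.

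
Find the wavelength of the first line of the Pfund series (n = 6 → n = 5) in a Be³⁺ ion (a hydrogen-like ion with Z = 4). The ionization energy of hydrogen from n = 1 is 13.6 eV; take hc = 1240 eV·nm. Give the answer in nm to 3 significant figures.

466 nm

The Pfund series terminates on n_f = 5; the first line has n_i = 5+1 = 6.
ΔE = 217.6 × (1/5² − 1/6²) = 2.660 eV.
λ = 1240 / 2.660 = 466 nm.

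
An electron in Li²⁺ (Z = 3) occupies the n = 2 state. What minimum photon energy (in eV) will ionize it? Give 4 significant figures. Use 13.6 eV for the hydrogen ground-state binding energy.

E_n = −13.6 Z²/n² = −122.4/n² eV for Z = 3.
E_2 = −122.4/4 = −30.60 eV, so ionization (to E = 0) requires 30.60 eV.

30.60 eV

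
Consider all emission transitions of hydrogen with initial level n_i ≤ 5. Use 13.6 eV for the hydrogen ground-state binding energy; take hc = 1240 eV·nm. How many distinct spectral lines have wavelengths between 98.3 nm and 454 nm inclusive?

Enumerate all n_i → n_f pairs with 1 ≤ n_f < n_i ≤ 5 and compute λ = 1240 / [13.6·1·(1/n_f² − 1/n_i²)].
Lines falling in [98.3, 454] nm: 3→1 (102.6 nm), 2→1 (121.6 nm), 5→2 (434.2 nm).

3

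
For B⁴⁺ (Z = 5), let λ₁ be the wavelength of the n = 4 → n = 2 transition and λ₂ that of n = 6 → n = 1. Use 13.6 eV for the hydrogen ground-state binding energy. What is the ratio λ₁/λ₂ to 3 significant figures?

λ ∝ 1/ΔE ∝ 1/(1/n_f² − 1/n_i²), and the Z² and hc factors cancel in the ratio.
λ₁/λ₂ = (1/1² − 1/6²)/(1/2² − 1/4²) = 0.9722/0.1875 = 5.19.

5.19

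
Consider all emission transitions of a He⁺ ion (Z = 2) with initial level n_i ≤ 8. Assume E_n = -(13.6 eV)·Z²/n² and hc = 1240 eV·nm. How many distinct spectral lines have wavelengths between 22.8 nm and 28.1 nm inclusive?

Enumerate all n_i → n_f pairs with 1 ≤ n_f < n_i ≤ 8 and compute λ = 1240 / [13.6·4·(1/n_f² − 1/n_i²)].
Lines falling in [22.8, 28.1] nm: 8→1 (23.16 nm), 7→1 (23.27 nm), 6→1 (23.45 nm), 5→1 (23.74 nm), 4→1 (24.31 nm), 3→1 (25.64 nm).

6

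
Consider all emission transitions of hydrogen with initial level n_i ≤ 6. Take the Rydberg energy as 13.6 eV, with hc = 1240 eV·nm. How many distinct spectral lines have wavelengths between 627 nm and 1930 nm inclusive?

Enumerate all n_i → n_f pairs with 1 ≤ n_f < n_i ≤ 6 and compute λ = 1240 / [13.6·1·(1/n_f² − 1/n_i²)].
Lines falling in [627, 1930] nm: 3→2 (656.5 nm), 6→3 (1094 nm), 5→3 (1282 nm), 4→3 (1876 nm).

4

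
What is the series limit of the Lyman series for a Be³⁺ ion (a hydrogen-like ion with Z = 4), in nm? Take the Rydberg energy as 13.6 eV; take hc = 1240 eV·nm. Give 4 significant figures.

5.699 nm

The Lyman series has lower level n_f = 1; the series limit corresponds to n_i → ∞.
ΔE_max = 13.6 × 16 / 1² = 217.6 eV.
λ_min = 1240 / 217.6 = 5.699 nm.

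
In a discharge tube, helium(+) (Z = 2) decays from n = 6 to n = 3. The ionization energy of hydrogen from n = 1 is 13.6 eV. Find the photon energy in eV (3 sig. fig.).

The Bohr energies scale as Z², so for Z = 2: E_n = −54.40/n² eV.
E_6 = −54.40/36 = −1.511 eV and E_3 = −54.40/9 = −6.044 eV.
The photon energy is |E_6 − E_3| = 4.53 eV.

4.53 eV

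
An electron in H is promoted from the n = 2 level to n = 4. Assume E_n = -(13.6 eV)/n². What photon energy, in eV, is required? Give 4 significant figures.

2.550 eV

E_4 = −13.60/16 = −0.8500 eV and E_2 = −13.60/4 = −3.400 eV.
The photon energy is |E_4 − E_2| = 2.550 eV.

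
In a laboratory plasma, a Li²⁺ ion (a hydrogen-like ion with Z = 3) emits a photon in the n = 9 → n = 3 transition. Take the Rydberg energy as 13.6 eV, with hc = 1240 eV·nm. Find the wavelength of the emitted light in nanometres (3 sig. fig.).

103 nm

For Z = 3 the level energies scale as Z², so the effective Rydberg energy is 13.6 × 9 = 122.4 eV.
ΔE = 122.4 × (1/3² − 1/9²) = 122.4 × 0.09877 = 12.09 eV.
λ = hc/ΔE = 1240 / 12.09 = 103 nm.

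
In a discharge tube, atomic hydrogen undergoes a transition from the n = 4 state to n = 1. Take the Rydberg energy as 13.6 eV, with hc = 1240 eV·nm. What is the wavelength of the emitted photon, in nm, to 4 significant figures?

97.25 nm

ΔE = 13.60 × (1/1² − 1/4²) = 13.60 × 0.9375 = 12.75 eV.
λ = hc/ΔE = 1240 / 12.75 = 97.25 nm.
This line belongs to the Lyman series.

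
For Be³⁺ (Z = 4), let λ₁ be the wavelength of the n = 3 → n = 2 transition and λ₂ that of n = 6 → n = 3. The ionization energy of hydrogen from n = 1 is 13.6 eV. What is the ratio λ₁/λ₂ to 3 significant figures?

λ ∝ 1/ΔE ∝ 1/(1/n_f² − 1/n_i²), and the Z² and hc factors cancel in the ratio.
λ₁/λ₂ = (1/3² − 1/6²)/(1/2² − 1/3²) = 0.08333/0.1389 = 0.600.

0.600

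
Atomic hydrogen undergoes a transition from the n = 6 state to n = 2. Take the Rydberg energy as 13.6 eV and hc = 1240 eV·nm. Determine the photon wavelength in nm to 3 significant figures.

410 nm

ΔE = 13.60 × (1/2² − 1/6²) = 13.60 × 0.2222 = 3.022 eV.
λ = hc/ΔE = 1240 / 3.022 = 410 nm.
This line belongs to the Balmer series.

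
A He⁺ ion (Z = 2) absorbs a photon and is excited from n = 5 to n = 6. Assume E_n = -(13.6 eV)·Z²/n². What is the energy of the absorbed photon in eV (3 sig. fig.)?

0.665 eV

The Bohr energies scale as Z², so for Z = 2: E_n = −54.40/n² eV.
E_6 = −54.40/36 = −1.511 eV and E_5 = −54.40/25 = −2.176 eV.
The photon energy is |E_6 − E_5| = 0.665 eV.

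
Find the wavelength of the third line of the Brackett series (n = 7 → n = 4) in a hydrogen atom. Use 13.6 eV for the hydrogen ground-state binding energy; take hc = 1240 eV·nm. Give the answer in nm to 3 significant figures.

The Brackett series terminates on n_f = 4; the third line has n_i = 4+3 = 7.
ΔE = 13.60 × (1/4² − 1/7²) = 0.5724 eV.
λ = 1240 / 0.5724 = 2170 nm.

2170 nm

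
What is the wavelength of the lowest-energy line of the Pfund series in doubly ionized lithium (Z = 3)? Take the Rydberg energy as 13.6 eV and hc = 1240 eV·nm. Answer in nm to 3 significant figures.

The Pfund series terminates on n_f = 5; the first line has n_i = 5+1 = 6.
ΔE = 122.4 × (1/5² − 1/6²) = 1.496 eV.
λ = 1240 / 1.496 = 829 nm.

829 nm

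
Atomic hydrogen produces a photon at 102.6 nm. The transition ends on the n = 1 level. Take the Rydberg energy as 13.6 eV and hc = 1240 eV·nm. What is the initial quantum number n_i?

n_i = 3

The photon energy is ΔE = hc/λ = 1240 / 102.6 = 12.09 eV.
With Z = 1, ΔE = 13.60 × (1/n_f² − 1/n_i²), so 1/n_f² − 1/n_i² = 0.8887.
With n_f = 1: 1/n_i² = 1/1 − 0.8887 = 0.1113, so n_i ≈ 3.00.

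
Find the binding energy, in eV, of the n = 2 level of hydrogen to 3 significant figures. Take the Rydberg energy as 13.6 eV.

3.40 eV

E_2 = −13.60/4 = −3.40 eV, so ionization (to E = 0) requires 3.40 eV.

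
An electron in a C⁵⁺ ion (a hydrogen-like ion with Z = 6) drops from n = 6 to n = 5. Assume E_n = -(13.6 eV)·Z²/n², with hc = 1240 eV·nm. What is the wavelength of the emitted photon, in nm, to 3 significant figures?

For Z = 6 the level energies scale as Z², so the effective Rydberg energy is 13.6 × 36 = 489.6 eV.
ΔE = 489.6 × (1/5² − 1/6²) = 489.6 × 0.01222 = 5.984 eV.
λ = hc/ΔE = 1240 / 5.984 = 207 nm.

207 nm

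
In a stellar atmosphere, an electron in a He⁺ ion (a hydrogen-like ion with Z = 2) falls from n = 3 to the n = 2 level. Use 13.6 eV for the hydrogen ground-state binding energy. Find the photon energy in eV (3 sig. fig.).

7.56 eV

The Bohr energies scale as Z², so for Z = 2: E_n = −54.40/n² eV.
E_3 = −54.40/9 = −6.044 eV and E_2 = −54.40/4 = −13.60 eV.
The photon energy is |E_3 − E_2| = 7.56 eV.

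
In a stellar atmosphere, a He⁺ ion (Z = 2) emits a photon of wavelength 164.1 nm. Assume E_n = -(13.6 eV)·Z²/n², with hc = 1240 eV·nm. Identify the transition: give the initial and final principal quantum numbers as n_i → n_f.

The photon energy is ΔE = hc/λ = 1240 / 164.1 = 7.556 eV.
With Z = 2, ΔE = 54.40 × (1/n_f² − 1/n_i²), so 1/n_f² − 1/n_i² = 0.1389.
Trying n_f = 2 gives 1/n_i² = 0.1111, i.e. n_i ≈ 3; this pair matches.

n_i = 3, n_f = 2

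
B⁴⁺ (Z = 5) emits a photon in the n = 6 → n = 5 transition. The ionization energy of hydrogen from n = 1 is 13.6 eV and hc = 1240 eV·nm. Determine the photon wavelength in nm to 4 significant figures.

For Z = 5 the level energies scale as Z², so the effective Rydberg energy is 13.6 × 25 = 340.0 eV.
ΔE = 340.0 × (1/5² − 1/6²) = 340.0 × 0.01222 = 4.156 eV.
λ = hc/ΔE = 1240 / 4.156 = 298.4 nm.

298.4 nm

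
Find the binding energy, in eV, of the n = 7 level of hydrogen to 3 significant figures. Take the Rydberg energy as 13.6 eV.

E_7 = −13.60/49 = −0.278 eV, so ionization (to E = 0) requires 0.278 eV.

0.278 eV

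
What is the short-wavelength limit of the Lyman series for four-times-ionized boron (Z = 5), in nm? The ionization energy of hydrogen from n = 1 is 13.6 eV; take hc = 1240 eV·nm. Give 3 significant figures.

The Lyman series has lower level n_f = 1; the series limit corresponds to n_i → ∞.
ΔE_max = 13.6 × 25 / 1² = 340.0 eV.
λ_min = 1240 / 340.0 = 3.65 nm.

3.65 nm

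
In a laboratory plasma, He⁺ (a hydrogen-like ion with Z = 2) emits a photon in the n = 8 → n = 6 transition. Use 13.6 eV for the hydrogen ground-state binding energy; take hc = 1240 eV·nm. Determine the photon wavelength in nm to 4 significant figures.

1876 nm

For Z = 2 the level energies scale as Z², so the effective Rydberg energy is 13.6 × 4 = 54.40 eV.
ΔE = 54.40 × (1/6² − 1/8²) = 54.40 × 0.01215 = 0.6611 eV.
λ = hc/ΔE = 1240 / 0.6611 = 1876 nm.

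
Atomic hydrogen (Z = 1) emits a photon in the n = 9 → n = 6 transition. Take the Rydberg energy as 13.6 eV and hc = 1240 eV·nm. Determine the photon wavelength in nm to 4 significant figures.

ΔE = 13.60 × (1/6² − 1/9²) = 13.60 × 0.01543 = 0.2099 eV.
λ = hc/ΔE = 1240 / 0.2099 = 5908 nm.

5908 nm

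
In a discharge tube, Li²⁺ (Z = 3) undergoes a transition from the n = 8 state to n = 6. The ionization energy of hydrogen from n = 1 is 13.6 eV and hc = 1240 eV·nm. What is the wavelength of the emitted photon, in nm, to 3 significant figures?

834 nm

For Z = 3 the level energies scale as Z², so the effective Rydberg energy is 13.6 × 9 = 122.4 eV.
ΔE = 122.4 × (1/6² − 1/8²) = 122.4 × 0.01215 = 1.488 eV.
λ = hc/ΔE = 1240 / 1.488 = 834 nm.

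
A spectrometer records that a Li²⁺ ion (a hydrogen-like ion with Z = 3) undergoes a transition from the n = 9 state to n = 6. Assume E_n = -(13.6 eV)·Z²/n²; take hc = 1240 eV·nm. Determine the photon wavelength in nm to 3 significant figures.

656 nm

For Z = 3 the level energies scale as Z², so the effective Rydberg energy is 13.6 × 9 = 122.4 eV.
ΔE = 122.4 × (1/6² − 1/9²) = 122.4 × 0.01543 = 1.889 eV.
λ = hc/ΔE = 1240 / 1.889 = 656 nm.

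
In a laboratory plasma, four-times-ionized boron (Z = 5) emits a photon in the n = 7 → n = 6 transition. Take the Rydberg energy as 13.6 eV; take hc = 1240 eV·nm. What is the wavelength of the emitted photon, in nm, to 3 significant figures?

495 nm

For Z = 5 the level energies scale as Z², so the effective Rydberg energy is 13.6 × 25 = 340.0 eV.
ΔE = 340.0 × (1/6² − 1/7²) = 340.0 × 0.007370 = 2.506 eV.
λ = hc/ΔE = 1240 / 2.506 = 495 nm.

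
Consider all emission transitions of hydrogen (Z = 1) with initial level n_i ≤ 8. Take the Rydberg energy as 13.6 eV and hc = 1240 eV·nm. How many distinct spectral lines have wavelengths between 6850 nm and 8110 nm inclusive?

Enumerate all n_i → n_f pairs with 1 ≤ n_f < n_i ≤ 8 and compute λ = 1240 / [13.6·1·(1/n_f² − 1/n_i²)].
Lines falling in [6850, 8110] nm: 6→5 (7460 nm), 8→6 (7503 nm).

2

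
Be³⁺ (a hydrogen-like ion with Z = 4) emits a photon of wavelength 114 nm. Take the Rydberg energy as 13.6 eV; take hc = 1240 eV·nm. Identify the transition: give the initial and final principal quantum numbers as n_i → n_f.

n_i = 9, n_f = 4

The photon energy is ΔE = hc/λ = 1240 / 114 = 10.88 eV.
With Z = 4, ΔE = 217.6 × (1/n_f² − 1/n_i²), so 1/n_f² − 1/n_i² = 0.04999.
Trying n_f = 4 gives 1/n_i² = 0.01251, i.e. n_i ≈ 9; this pair matches.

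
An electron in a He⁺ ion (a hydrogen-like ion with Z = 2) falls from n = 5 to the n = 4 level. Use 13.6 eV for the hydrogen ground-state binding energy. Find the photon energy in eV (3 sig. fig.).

1.22 eV

The Bohr energies scale as Z², so for Z = 2: E_n = −54.40/n² eV.
E_5 = −54.40/25 = −2.176 eV and E_4 = −54.40/16 = −3.400 eV.
The photon energy is |E_5 − E_4| = 1.22 eV.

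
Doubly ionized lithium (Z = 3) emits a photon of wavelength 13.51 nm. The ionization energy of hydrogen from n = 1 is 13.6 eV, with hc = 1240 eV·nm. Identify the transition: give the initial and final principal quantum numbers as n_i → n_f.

The photon energy is ΔE = hc/λ = 1240 / 13.51 = 91.78 eV.
With Z = 3, ΔE = 122.4 × (1/n_f² − 1/n_i²), so 1/n_f² − 1/n_i² = 0.7499.
Trying n_f = 1 gives 1/n_i² = 0.2501, i.e. n_i ≈ 2; this pair matches.

n_i = 2, n_f = 1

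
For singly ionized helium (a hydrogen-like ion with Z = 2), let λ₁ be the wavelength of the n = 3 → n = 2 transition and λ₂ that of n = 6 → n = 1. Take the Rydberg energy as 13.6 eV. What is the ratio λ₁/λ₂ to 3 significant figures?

7.00

λ ∝ 1/ΔE ∝ 1/(1/n_f² − 1/n_i²), and the Z² and hc factors cancel in the ratio.
λ₁/λ₂ = (1/1² − 1/6²)/(1/2² − 1/3²) = 0.9722/0.1389 = 7.00.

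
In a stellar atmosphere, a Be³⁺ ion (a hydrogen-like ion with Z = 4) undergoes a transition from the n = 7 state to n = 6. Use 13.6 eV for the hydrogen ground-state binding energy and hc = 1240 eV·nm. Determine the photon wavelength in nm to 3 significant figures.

773 nm

For Z = 4 the level energies scale as Z², so the effective Rydberg energy is 13.6 × 16 = 217.6 eV.
ΔE = 217.6 × (1/6² − 1/7²) = 217.6 × 0.007370 = 1.604 eV.
λ = hc/ΔE = 1240 / 1.604 = 773 nm.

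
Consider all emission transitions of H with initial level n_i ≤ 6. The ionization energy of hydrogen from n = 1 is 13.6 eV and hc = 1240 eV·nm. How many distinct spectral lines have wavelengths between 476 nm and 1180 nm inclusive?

3

Enumerate all n_i → n_f pairs with 1 ≤ n_f < n_i ≤ 6 and compute λ = 1240 / [13.6·1·(1/n_f² − 1/n_i²)].
Lines falling in [476, 1180] nm: 4→2 (486.3 nm), 3→2 (656.5 nm), 6→3 (1094 nm).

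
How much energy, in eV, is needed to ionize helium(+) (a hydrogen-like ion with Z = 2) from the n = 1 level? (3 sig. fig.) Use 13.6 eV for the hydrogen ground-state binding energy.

E_n = −13.6 Z²/n² = −54.40/n² eV for Z = 2.
E_1 = −54.40/1 = −54.4 eV, so ionization (to E = 0) requires 54.4 eV.

54.4 eV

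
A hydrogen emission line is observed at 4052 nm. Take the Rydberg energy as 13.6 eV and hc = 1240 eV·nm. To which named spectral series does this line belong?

ΔE = 1240/4052 = 0.3060 eV.
This matches 13.6 × (1/4² − 1/5²), so n_f = 4: the Brackett series.

Brackett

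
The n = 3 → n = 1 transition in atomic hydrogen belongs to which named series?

The series is set by the lower level: n_f = 1 is the Lyman series.

Lyman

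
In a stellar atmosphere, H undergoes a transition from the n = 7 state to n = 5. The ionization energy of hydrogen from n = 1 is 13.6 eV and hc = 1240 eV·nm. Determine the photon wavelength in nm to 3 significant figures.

ΔE = 13.60 × (1/5² − 1/7²) = 13.60 × 0.01959 = 0.2664 eV.
λ = hc/ΔE = 1240 / 0.2664 = 4650 nm.
This line belongs to the Pfund series.

4650 nm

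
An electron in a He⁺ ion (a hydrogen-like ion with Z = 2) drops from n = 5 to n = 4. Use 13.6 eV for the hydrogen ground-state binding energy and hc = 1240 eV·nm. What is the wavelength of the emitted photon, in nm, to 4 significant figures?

1013 nm

For Z = 2 the level energies scale as Z², so the effective Rydberg energy is 13.6 × 4 = 54.40 eV.
ΔE = 54.40 × (1/4² − 1/5²) = 54.40 × 0.02250 = 1.224 eV.
λ = hc/ΔE = 1240 / 1.224 = 1013 nm.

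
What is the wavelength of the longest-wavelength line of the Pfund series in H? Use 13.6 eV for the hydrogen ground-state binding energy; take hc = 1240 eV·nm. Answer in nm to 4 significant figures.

7460 nm

The Pfund series terminates on n_f = 5; the first line has n_i = 5+1 = 6.
ΔE = 13.60 × (1/5² − 1/6²) = 0.1662 eV.
λ = 1240 / 0.1662 = 7460 nm.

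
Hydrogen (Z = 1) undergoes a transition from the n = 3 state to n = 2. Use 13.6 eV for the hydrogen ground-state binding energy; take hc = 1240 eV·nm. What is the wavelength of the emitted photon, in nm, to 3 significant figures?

ΔE = 13.60 × (1/2² − 1/3²) = 13.60 × 0.1389 = 1.889 eV.
λ = hc/ΔE = 1240 / 1.889 = 656 nm.
This line belongs to the Balmer series.

656 nm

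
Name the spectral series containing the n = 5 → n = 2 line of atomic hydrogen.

Balmer

The series is set by the lower level: n_f = 2 is the Balmer series.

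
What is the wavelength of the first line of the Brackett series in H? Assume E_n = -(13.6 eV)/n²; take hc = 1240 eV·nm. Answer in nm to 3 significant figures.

The Brackett series terminates on n_f = 4; the first line has n_i = 4+1 = 5.
ΔE = 13.60 × (1/4² − 1/5²) = 0.3060 eV.
λ = 1240 / 0.3060 = 4050 nm.

4050 nm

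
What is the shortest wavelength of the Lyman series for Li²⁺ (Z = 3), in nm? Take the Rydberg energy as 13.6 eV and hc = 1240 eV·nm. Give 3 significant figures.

10.1 nm

The Lyman series has lower level n_f = 1; the series limit corresponds to n_i → ∞.
ΔE_max = 13.6 × 9 / 1² = 122.4 eV.
λ_min = 1240 / 122.4 = 10.1 nm.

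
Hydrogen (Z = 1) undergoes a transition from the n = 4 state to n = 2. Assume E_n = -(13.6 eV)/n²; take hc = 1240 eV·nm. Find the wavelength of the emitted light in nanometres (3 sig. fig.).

486 nm

ΔE = 13.60 × (1/2² − 1/4²) = 13.60 × 0.1875 = 2.550 eV.
λ = hc/ΔE = 1240 / 2.550 = 486 nm.
This line belongs to the Balmer series.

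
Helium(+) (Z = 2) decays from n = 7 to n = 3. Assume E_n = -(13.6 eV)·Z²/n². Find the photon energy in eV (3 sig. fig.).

4.93 eV

The Bohr energies scale as Z², so for Z = 2: E_n = −54.40/n² eV.
E_7 = −54.40/49 = −1.110 eV and E_3 = −54.40/9 = −6.044 eV.
The photon energy is |E_7 − E_3| = 4.93 eV.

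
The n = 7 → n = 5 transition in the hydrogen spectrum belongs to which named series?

Pfund

The series is set by the lower level: n_f = 5 is the Pfund series.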